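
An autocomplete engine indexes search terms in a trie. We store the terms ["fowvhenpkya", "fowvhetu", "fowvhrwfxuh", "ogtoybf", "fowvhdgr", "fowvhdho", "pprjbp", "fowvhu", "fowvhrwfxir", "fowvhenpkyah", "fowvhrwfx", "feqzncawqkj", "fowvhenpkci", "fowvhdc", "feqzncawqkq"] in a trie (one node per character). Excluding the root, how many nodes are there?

Count nodes per top-level branch (shared prefixes stored once):
  'f'-branch (feqzncawqkj, feqzncawqkq, fowvhdc, fowvhdgr, fowvhdho, fowvhenpkci, fowvhenpkya, fowvhenpkyah, fowvhetu, fowvhrwfx, fowvhrwfxir, fowvhrwfxuh, fowvhu): 42 nodes
  'o'-branch (ogtoybf): 7 nodes
  'p'-branch (pprjbp): 6 nodes
Sum: 55

55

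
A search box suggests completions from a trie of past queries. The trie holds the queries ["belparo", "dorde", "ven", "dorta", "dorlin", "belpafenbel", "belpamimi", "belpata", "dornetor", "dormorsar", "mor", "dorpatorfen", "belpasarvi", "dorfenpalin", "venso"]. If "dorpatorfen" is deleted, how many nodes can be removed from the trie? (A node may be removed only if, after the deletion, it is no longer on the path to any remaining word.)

8

Walk "dorpatorfen" from the leaf back toward the root, removing each node that no remaining word uses.
The suffix "patorfen" (8 nodes) is used only by "dorpatorfen"; the node for "dor" still has the child "d", so pruning stops there.
Nodes removed: 8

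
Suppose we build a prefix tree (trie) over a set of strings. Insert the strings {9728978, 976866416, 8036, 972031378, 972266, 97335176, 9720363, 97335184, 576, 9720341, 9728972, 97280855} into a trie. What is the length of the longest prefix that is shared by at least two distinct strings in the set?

6

Equivalently: take the maximum, over all pairs, of their longest common prefix length.
e.g. "9728972" and "9728978" share the prefix "972897" of length 6; no pair shares a longer one.
Longest shared-prefix length: 6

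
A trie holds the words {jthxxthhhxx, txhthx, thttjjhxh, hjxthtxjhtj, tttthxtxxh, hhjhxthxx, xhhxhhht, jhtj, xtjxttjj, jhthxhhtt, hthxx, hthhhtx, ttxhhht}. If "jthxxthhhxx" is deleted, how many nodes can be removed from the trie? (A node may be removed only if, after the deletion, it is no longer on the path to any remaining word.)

After clearing the end-marker at "jthxxthhhxx", prune upward until reaching a node still needed by another word.
The suffix "thxxthhhxx" (10 nodes) is used only by "jthxxthhhxx"; the node for "j" still has the child "h", so pruning stops there.
Nodes removed: 10

10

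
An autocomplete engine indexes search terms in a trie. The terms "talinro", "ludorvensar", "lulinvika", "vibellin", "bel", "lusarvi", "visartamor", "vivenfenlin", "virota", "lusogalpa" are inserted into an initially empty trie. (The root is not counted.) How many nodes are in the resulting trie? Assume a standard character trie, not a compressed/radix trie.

Trace insertions, counting only characters that open a new branch:
  "talinro" → 7 new (t, a, l, i, n, r, o)
  "ludorvensar" → 11 new (l, u, d, o, r, v, e, n, s, a, r)
  "lulinvika" → prefix "lu" already present; 7 new (l, i, n, v, i, k, a)
  "vibellin" → 8 new (v, i, b, e, l, l, i, n)
  "bel" → 3 new (b, e, l)
  "lusarvi" → prefix "lu" already present; 5 new (s, a, r, v, i)
  "visartamor" → prefix "vi" already present; 8 new (s, a, r, t, a, m, o, r)
  "vivenfenlin" → prefix "vi" already present; 9 new (v, e, n, f, e, n, l, i, n)
  "virota" → prefix "vi" already present; 4 new (r, o, t, a)
  "lusogalpa" → prefix "lus" already present; 6 new (o, g, a, l, p, a)
Total nodes = 7 + 11 + 7 + 8 + 3 + 5 + 8 + 9 + 4 + 6 = 68

68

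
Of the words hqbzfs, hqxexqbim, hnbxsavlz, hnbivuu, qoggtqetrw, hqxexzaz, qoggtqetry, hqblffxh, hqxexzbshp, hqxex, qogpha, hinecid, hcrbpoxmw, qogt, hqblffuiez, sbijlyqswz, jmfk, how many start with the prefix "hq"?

Walk to "hq"; the words in its subtree are exactly those with that prefix.
Words under "hq": hqblffuiez, hqblffxh, hqbzfs, hqxex, hqxexqbim, hqxexzaz, hqxexzbshp
Count: 7

7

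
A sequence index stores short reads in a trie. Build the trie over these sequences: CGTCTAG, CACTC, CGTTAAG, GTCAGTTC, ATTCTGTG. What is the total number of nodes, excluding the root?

31

Trace insertions, counting only characters that open a new branch:
  "CGTCTAG" → 7 new (C, G, T, C, T, A, G)
  "CACTC" → prefix "C" already present; 4 new (A, C, T, C)
  "CGTTAAG" → prefix "CGT" already present; 4 new (T, A, A, G)
  "GTCAGTTC" → 8 new (G, T, C, A, G, T, T, C)
  "ATTCTGTG" → 8 new (A, T, T, C, T, G, T, G)
Total nodes = 7 + 4 + 4 + 8 + 8 = 31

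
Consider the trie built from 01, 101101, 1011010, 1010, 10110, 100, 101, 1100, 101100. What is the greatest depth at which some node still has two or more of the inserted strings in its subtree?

6

Equivalently: take the maximum, over all pairs, of their longest common prefix length.
"101101" and "1011010" agree on "101101" (6 characters) before diverging; nothing deeper is shared.
Longest shared-prefix length: 6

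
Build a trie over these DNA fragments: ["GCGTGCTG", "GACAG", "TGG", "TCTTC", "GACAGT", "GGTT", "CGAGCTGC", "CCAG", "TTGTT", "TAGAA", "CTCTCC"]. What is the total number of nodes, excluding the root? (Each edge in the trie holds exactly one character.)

47

Count nodes per top-level branch (shared prefixes stored once):
  'C'-branch (CCAG, CGAGCTGC, CTCTCC): 16 nodes
  'G'-branch (GACAG, GACAGT, GCGTGCTG, GGTT): 16 nodes
  'T'-branch (TAGAA, TCTTC, TGG, TTGTT): 15 nodes
Sum: 47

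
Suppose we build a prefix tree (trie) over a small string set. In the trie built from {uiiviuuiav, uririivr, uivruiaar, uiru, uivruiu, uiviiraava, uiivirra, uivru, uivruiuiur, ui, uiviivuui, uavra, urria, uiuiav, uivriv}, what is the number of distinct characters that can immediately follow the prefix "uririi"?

1

The children of the "uririi" node are the distinct next characters among strings starting with "uririi".
Distinct next characters after "uririi": v.
That node has 1 child edge.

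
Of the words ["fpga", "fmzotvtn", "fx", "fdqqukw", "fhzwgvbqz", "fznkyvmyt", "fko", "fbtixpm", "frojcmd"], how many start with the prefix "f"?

9

Walk to "f"; the words in its subtree are exactly those with that prefix.
Words under "f": fbtixpm, fdqqukw, fhzwgvbqz, fko, fmzotvtn, fpga, frojcmd, fx, fznkyvmyt
Count: 9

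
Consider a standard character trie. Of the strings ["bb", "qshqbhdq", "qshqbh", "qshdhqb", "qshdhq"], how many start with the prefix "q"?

4

Filter for entries beginning with "q":
Matches: "qshdhq", "qshdhqb", "qshqbh", "qshqbhdq"
Count: 4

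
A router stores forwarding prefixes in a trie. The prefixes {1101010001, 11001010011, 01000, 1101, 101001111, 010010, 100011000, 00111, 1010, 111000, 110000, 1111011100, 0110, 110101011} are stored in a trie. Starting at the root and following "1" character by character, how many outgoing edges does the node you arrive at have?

2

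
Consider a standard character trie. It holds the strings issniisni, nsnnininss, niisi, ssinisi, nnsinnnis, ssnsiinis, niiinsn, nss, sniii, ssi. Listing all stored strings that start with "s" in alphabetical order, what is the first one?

Filter for "s…" and sort: "sniii", "ssi", "ssinisi", "ssnsiinis"
Position 1: sniii

sniii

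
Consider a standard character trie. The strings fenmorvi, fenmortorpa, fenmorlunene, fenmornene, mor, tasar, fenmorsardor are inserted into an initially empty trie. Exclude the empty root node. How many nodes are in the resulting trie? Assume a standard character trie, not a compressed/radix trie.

37

Insert word by word; a character creates a node only if that edge doesn't already exist:
  "fenmorvi" → 8 new (f, e, n, m, o, r, v, i)
  "fenmortorpa" → prefix "fenmor" already present; 5 new (t, o, r, p, a)
  "fenmorlunene" → prefix "fenmor" already present; 6 new (l, u, n, e, n, e)
  "fenmornene" → prefix "fenmor" already present; 4 new (n, e, n, e)
  "mor" → 3 new (m, o, r)
  "tasar" → 5 new (t, a, s, a, r)
  "fenmorsardor" → prefix "fenmor" already present; 6 new (s, a, r, d, o, r)
Total nodes = 8 + 5 + 6 + 4 + 3 + 5 + 6 = 37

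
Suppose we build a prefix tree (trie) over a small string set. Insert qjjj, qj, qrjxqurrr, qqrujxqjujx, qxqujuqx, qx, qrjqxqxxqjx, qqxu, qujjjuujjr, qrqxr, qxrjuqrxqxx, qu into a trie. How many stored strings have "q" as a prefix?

12

Filter for entries beginning with "q":
Words under "q": qj, qjjj, qqrujxqjujx, qqxu, qrjqxqxxqjx, qrjxqurrr, qrqxr, qu, qujjjuujjr, qx, qxqujuqx, qxrjuqrxqxx
Count: 12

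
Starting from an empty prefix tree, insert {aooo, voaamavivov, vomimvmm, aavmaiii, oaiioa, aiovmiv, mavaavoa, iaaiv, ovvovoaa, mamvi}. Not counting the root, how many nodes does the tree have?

Insert word by word; a character creates a node only if that edge doesn't already exist:
  "aooo" → 4 new (a, o, o, o)
  "voaamavivov" → 11 new (v, o, a, a, m, a, v, i, v, o, v)
  "vomimvmm" → prefix "vo" already present; 6 new (m, i, m, v, m, m)
  "aavmaiii" → prefix "a" already present; 7 new (a, v, m, a, i, i, i)
  "oaiioa" → 6 new (o, a, i, i, o, a)
  "aiovmiv" → prefix "a" already present; 6 new (i, o, v, m, i, v)
  "mavaavoa" → 8 new (m, a, v, a, a, v, o, a)
  "iaaiv" → 5 new (i, a, a, i, v)
  "ovvovoaa" → prefix "o" already present; 7 new (v, v, o, v, o, a, a)
  "mamvi" → prefix "ma" already present; 3 new (m, v, i)
Total nodes = 4 + 11 + 6 + 7 + 6 + 6 + 8 + 5 + 7 + 3 = 63

63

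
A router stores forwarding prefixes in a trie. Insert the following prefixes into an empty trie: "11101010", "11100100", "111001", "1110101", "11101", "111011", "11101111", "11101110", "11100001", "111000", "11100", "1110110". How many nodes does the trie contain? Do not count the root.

20

Count nodes per top-level branch (shared prefixes stored once):
  '1'-branch (11100, 111000, 11100001, 111001, 11100100, 11101, 1110101, 11101010, 111011, 1110110, 11101110, 11101111): 20 nodes
Sum: 20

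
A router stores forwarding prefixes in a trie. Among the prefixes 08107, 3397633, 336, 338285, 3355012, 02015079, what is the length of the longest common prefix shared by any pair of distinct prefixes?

2

The deepest shared node is where two words last agree before diverging.
"3355012" and "336" agree on "33" (2 characters) before diverging; nothing deeper is shared.
Longest shared-prefix length: 2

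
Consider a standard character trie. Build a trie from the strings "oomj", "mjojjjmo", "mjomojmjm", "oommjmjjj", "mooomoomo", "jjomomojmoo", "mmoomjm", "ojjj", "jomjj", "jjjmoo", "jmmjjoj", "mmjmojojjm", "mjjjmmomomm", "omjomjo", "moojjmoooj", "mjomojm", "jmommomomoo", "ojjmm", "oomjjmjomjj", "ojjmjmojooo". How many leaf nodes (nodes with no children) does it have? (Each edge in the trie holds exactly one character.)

18

A leaf is a node with no children — equivalently, the end of a word that is not a proper prefix of any other stored word.
Those words: "jjjmoo", "jjomomojmoo", "jmmjjoj", "jmommomomoo", "jomjj", "mjjjmmomomm", "mjojjjmo", "mjomojmjm", "mmjmojojjm", "mmoomjm", "moojjmoooj", "mooomoomo", "ojjj", "ojjmjmojooo", "ojjmm", "omjomjo", "oomjjmjomjj", "oommjmjjj"
Leaf count: 18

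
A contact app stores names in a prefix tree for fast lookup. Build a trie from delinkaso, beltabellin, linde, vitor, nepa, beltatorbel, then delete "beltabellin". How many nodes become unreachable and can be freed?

6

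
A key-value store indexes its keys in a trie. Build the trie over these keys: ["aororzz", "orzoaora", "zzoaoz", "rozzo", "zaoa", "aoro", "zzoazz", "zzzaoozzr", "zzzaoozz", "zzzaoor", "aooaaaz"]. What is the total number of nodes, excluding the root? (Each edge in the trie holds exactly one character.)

Insert word by word; a character creates a node only if that edge doesn't already exist:
  "aororzz" → 7 new (a, o, r, o, r, z, z)
  "orzoaora" → 8 new (o, r, z, o, a, o, r, a)
  "zzoaoz" → 6 new (z, z, o, a, o, z)
  "rozzo" → 5 new (r, o, z, z, o)
  "zaoa" → prefix "z" already present; 3 new (a, o, a)
  "aoro" → prefix "aoro" already present; 0 new (none)
  "zzoazz" → prefix "zzoa" already present; 2 new (z, z)
  "zzzaoozzr" → prefix "zz" already present; 7 new (z, a, o, o, z, z, r)
  "zzzaoozz" → prefix "zzzaoozz" already present; 0 new (none)
  "zzzaoor" → prefix "zzzaoo" already present; 1 new (r)
  "aooaaaz" → prefix "ao" already present; 5 new (o, a, a, a, z)
Total nodes = 7 + 8 + 6 + 5 + 3 + 0 + 2 + 7 + 0 + 1 + 5 = 44

44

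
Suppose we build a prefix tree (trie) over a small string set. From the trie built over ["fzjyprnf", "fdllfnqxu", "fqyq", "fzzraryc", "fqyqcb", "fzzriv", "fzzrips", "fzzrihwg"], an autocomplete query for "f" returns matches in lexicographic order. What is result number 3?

fqyqcb

Filter for "f…" and sort: "fdllfnqxu", "fqyq", "fqyqcb", "fzjyprnf", "fzzraryc", "fzzrihwg", "fzzrips", "fzzriv"
Position 3: fqyqcb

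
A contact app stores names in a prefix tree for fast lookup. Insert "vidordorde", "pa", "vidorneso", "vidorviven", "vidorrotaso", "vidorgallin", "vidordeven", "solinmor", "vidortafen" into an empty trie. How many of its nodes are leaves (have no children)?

9

A leaf is a node with no children — equivalently, the end of a word that is not a proper prefix of any other stored word.
Those words: "pa", "solinmor", "vidordeven", "vidordorde", "vidorgallin", "vidorneso", "vidorrotaso", "vidortafen", "vidorviven"
Leaf count: 9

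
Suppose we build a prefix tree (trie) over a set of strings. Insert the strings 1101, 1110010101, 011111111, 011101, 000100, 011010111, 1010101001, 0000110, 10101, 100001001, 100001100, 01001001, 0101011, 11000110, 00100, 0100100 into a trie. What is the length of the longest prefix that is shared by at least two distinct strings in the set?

Equivalently: take the maximum, over all pairs, of their longest common prefix length.
"0100100" and "01001001" agree on "0100100" (7 characters) before diverging; nothing deeper is shared.
Longest shared-prefix length: 7

7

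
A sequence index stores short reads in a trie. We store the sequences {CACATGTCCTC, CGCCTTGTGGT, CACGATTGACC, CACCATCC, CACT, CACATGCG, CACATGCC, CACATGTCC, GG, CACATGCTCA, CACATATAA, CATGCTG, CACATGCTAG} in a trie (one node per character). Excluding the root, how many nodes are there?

54

Count nodes per top-level branch (shared prefixes stored once):
  'C'-branch (CACATATAA, CACATGCC, CACATGCG, CACATGCTAG, CACATGCTCA, CACATGTCC, CACATGTCCTC, CACCATCC, CACGATTGACC, CACT, CATGCTG, CGCCTTGTGGT): 52 nodes
  'G'-branch (GG): 2 nodes
Sum: 54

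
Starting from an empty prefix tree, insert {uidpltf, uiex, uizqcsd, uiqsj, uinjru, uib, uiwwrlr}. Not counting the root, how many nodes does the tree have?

27

Count nodes per top-level branch (shared prefixes stored once):
  'u'-branch (uib, uidpltf, uiex, uinjru, uiqsj, uiwwrlr, uizqcsd): 27 nodes
Sum: 27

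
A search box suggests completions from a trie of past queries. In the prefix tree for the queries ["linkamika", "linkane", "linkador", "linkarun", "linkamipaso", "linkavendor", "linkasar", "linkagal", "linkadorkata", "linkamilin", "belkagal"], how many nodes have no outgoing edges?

10

Leaves are exactly the stored words that no other stored word extends.
Those words: "belkagal", "linkadorkata", "linkagal", "linkamika", "linkamilin", "linkamipaso", "linkane", "linkarun", "linkasar", "linkavendor"
Leaf count: 10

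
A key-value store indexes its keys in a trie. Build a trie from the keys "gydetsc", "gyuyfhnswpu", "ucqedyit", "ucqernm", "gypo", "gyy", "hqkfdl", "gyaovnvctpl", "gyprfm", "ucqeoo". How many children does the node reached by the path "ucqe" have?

3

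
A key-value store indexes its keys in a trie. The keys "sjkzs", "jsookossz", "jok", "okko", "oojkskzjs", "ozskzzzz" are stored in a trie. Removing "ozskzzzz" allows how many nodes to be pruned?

7

Walk "ozskzzzz" from the leaf back toward the root, removing each node that no remaining word uses.
The suffix "zskzzzz" (7 nodes) is used only by "ozskzzzz"; the node for "o" still has the child "k", so pruning stops there.
Nodes removed: 7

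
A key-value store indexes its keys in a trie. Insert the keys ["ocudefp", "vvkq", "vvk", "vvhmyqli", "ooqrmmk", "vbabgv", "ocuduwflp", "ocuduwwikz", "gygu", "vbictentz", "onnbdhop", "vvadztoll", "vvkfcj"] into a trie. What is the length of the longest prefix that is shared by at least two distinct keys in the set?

Equivalently: take the maximum, over all pairs, of their longest common prefix length.
"ocuduwflp" and "ocuduwwikz" agree on "ocuduw" (6 characters) before diverging; nothing deeper is shared.
Longest shared-prefix length: 6

6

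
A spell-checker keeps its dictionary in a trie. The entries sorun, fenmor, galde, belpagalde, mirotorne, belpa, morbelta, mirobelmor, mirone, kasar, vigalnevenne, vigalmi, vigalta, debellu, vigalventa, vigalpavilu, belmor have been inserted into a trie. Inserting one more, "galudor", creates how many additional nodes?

4

The longest prefix of "galudor" already in the trie is "gal" (length 3).
New nodes needed: |"galudor"| − 3 = 7 − 3 = 4.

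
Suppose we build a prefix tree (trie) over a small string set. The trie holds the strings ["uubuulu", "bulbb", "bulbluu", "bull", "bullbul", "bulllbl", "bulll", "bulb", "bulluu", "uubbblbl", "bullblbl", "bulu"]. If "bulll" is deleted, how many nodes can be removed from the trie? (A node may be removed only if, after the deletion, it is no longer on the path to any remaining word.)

0

A node on "bulll"'s path can go only if nothing else ends at it or branches off below it.
Every node on "bulll" is still needed (e.g. by "bulllbl"), so nothing is freed.
Nodes removed: 0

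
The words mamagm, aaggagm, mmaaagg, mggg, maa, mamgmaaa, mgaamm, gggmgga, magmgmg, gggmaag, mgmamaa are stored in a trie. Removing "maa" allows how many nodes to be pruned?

A node on "maa"'s path can go only if nothing else ends at it or branches off below it.
The suffix "a" (1 node) is used only by "maa"; the node for "ma" still has the child "m", so pruning stops there.
Nodes removed: 1

1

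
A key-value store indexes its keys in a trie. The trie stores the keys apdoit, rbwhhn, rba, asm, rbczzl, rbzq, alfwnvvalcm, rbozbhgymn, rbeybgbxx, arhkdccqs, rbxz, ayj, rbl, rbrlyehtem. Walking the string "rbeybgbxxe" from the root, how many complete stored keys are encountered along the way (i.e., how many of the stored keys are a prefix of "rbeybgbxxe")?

1

Traverse "rbeybgbxxe" character by character; count nodes along the way that are marked as word ends.
Prefixes of the query that are stored words: "rbeybgbxx"
Count: 1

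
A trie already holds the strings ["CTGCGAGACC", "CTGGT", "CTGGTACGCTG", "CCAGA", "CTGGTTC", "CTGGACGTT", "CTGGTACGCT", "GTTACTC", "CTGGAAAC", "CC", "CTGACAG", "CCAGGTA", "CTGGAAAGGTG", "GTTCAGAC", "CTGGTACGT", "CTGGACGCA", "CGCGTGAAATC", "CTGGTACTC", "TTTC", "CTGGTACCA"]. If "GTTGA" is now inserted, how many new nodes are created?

2

The longest prefix of "GTTGA" already in the trie is "GTT" (length 3).
New nodes needed: |"GTTGA"| − 3 = 5 − 3 = 2.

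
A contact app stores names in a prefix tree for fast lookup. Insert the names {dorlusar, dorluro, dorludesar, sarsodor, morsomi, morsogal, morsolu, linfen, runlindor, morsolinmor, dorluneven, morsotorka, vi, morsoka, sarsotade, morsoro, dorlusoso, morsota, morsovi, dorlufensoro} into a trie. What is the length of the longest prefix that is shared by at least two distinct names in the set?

6

Equivalently: take the maximum, over all pairs, of their longest common prefix length.
e.g. "dorlusar" and "dorlusoso" share the prefix "dorlus" of length 6; no pair shares a longer one.
Longest shared-prefix length: 6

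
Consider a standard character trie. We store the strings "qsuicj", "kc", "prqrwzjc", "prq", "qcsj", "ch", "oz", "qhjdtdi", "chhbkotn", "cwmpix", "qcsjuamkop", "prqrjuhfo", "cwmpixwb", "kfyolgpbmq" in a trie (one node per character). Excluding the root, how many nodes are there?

62

For each word, the new-node count is its length minus the longest prefix already in the trie:
  "qsuicj" → 6 new (q, s, u, i, c, j)
  "kc" → 2 new (k, c)
  "prqrwzjc" → 8 new (p, r, q, r, w, z, j, c)
  "prq" → prefix "prq" already present; 0 new (none)
  "qcsj" → prefix "q" already present; 3 new (c, s, j)
  "ch" → 2 new (c, h)
  "oz" → 2 new (o, z)
  "qhjdtdi" → prefix "q" already present; 6 new (h, j, d, t, d, i)
  "chhbkotn" → prefix "ch" already present; 6 new (h, b, k, o, t, n)
  "cwmpix" → prefix "c" already present; 5 new (w, m, p, i, x)
  "qcsjuamkop" → prefix "qcsj" already present; 6 new (u, a, m, k, o, p)
  "prqrjuhfo" → prefix "prqr" already present; 5 new (j, u, h, f, o)
  "cwmpixwb" → prefix "cwmpix" already present; 2 new (w, b)
  "kfyolgpbmq" → prefix "k" already present; 9 new (f, y, o, l, g, p, b, m, q)
Total nodes = 6 + 2 + 8 + 0 + 3 + 2 + 2 + 6 + 6 + 5 + 6 + 5 + 2 + 9 = 62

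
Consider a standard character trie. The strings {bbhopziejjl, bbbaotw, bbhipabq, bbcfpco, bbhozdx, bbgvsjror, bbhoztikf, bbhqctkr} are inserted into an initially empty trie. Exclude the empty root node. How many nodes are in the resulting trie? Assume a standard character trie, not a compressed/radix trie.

45

Count nodes per top-level branch (shared prefixes stored once):
  'b'-branch (bbbaotw, bbcfpco, bbgvsjror, bbhipabq, bbhopziejjl, bbhozdx, bbhoztikf, bbhqctkr): 45 nodes
Sum: 45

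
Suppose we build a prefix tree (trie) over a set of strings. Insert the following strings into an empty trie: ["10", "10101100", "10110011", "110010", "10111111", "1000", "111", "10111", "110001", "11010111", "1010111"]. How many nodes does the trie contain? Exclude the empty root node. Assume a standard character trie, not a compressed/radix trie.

Count nodes per top-level branch (shared prefixes stored once):
  '1'-branch (10, 1000, 10101100, 1010111, 10110011, 10111, 10111111, 110001, 110010, 11010111, 111): 33 nodes
Sum: 33

33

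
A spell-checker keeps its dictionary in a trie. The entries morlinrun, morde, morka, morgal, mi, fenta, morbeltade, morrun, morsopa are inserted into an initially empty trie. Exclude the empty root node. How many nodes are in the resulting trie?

36

For each word, the new-node count is its length minus the longest prefix already in the trie:
  "morlinrun" → 9 new (m, o, r, l, i, n, r, u, n)
  "morde" → prefix "mor" already present; 2 new (d, e)
  "morka" → prefix "mor" already present; 2 new (k, a)
  "morgal" → prefix "mor" already present; 3 new (g, a, l)
  "mi" → prefix "m" already present; 1 new (i)
  "fenta" → 5 new (f, e, n, t, a)
  "morbeltade" → prefix "mor" already present; 7 new (b, e, l, t, a, d, e)
  "morrun" → prefix "mor" already present; 3 new (r, u, n)
  "morsopa" → prefix "mor" already present; 4 new (s, o, p, a)
Total nodes = 9 + 2 + 2 + 3 + 1 + 5 + 7 + 3 + 4 = 36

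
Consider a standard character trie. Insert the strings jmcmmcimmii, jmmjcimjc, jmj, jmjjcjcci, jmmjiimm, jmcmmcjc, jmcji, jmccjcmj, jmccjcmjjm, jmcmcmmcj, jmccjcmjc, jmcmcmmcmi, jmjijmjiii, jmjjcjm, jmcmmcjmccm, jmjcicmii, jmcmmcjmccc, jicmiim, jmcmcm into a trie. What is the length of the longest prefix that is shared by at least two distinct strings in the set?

10

The deepest shared node is where two words last agree before diverging.
e.g. "jmcmmcjmccc" and "jmcmmcjmccm" share the prefix "jmcmmcjmcc" of length 10; no pair shares a longer one.
Longest shared-prefix length: 10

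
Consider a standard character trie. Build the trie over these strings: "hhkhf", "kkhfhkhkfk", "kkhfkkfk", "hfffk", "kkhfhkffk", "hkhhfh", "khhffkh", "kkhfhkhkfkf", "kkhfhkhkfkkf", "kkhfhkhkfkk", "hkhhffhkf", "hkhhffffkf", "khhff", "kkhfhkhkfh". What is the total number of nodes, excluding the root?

49

Insert word by word; a character creates a node only if that edge doesn't already exist:
  "hhkhf" → 5 new (h, h, k, h, f)
  "kkhfhkhkfk" → 10 new (k, k, h, f, h, k, h, k, f, k)
  "kkhfkkfk" → prefix "kkhf" already present; 4 new (k, k, f, k)
  "hfffk" → prefix "h" already present; 4 new (f, f, f, k)
  "kkhfhkffk" → prefix "kkhfhk" already present; 3 new (f, f, k)
  "hkhhfh" → prefix "h" already present; 5 new (k, h, h, f, h)
  "khhffkh" → prefix "k" already present; 6 new (h, h, f, f, k, h)
  "kkhfhkhkfkf" → prefix "kkhfhkhkfk" already present; 1 new (f)
  "kkhfhkhkfkkf" → prefix "kkhfhkhkfk" already present; 2 new (k, f)
  "kkhfhkhkfkk" → prefix "kkhfhkhkfkk" already present; 0 new (none)
  "hkhhffhkf" → prefix "hkhhf" already present; 4 new (f, h, k, f)
  "hkhhffffkf" → prefix "hkhhff" already present; 4 new (f, f, k, f)
  "khhff" → prefix "khhff" already present; 0 new (none)
  "kkhfhkhkfh" → prefix "kkhfhkhkf" already present; 1 new (h)
Total nodes = 5 + 10 + 4 + 4 + 3 + 5 + 6 + 1 + 2 + 0 + 4 + 4 + 0 + 1 = 49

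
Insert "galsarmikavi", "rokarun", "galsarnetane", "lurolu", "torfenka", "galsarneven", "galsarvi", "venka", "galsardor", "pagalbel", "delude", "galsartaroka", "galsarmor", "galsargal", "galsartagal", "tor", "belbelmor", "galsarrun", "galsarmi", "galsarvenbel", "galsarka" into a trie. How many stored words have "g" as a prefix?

13

Walk to "g"; the words in its subtree are exactly those with that prefix.
Words under "g": galsardor, galsargal, galsarka, galsarmi, galsarmikavi, galsarmor, galsarnetane, galsarneven, galsarrun, galsartagal, galsartaroka, galsarvenbel, galsarvi
Count: 13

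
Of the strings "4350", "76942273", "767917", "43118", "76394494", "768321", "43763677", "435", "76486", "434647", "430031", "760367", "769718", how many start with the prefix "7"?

Filter for entries beginning with "7":
Matches: "760367", "76394494", "76486", "767917", "768321", "76942273", "769718"
Count: 7

7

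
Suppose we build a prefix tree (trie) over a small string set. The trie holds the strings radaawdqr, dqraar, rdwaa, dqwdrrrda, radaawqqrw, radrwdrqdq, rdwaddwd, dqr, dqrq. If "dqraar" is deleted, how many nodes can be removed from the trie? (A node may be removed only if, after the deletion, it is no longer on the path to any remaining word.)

3

A node on "dqraar"'s path can go only if nothing else ends at it or branches off below it.
The suffix "aar" (3 nodes) is used only by "dqraar"; the node for "dqr" still has the child "q", so pruning stops there.
Nodes removed: 3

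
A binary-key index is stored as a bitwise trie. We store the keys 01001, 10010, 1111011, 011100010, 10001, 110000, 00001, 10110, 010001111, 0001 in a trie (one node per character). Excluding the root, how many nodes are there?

Trace insertions, counting only characters that open a new branch:
  "01001" → 5 new (0, 1, 0, 0, 1)
  "10010" → 5 new (1, 0, 0, 1, 0)
  "1111011" → prefix "1" already present; 6 new (1, 1, 1, 0, 1, 1)
  "011100010" → prefix "01" already present; 7 new (1, 1, 0, 0, 0, 1, 0)
  "10001" → prefix "100" already present; 2 new (0, 1)
  "110000" → prefix "11" already present; 4 new (0, 0, 0, 0)
  "00001" → prefix "0" already present; 4 new (0, 0, 0, 1)
  "10110" → prefix "10" already present; 3 new (1, 1, 0)
  "010001111" → prefix "0100" already present; 5 new (0, 1, 1, 1, 1)
  "0001" → prefix "000" already present; 1 new (1)
Total nodes = 5 + 5 + 6 + 7 + 2 + 4 + 4 + 3 + 5 + 1 = 42

42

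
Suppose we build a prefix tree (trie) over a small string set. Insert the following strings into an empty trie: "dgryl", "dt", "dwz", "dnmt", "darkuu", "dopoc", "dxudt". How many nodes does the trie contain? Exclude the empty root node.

24

Trie structure (* marks end of a word):
(root)
└─ d
   ├─ a
   │  └─ r
   │     └─ k
   │        └─ u
   │           └─ u *
   ├─ g
   │  └─ r
   │     └─ y
   │        └─ l *
   ├─ n
   │  └─ m
   │     └─ t *
   ├─ o
   │  └─ p
   │     └─ o
   │        └─ c *
   ├─ t *
   ├─ w
   │  └─ z *
   └─ x
      └─ u
         └─ d
            └─ t *
Counting every labelled node above: 24.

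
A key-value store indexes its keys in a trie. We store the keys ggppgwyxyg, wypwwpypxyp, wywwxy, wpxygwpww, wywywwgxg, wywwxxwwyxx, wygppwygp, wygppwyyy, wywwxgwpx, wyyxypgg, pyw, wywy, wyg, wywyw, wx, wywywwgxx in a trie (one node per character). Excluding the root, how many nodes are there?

Trace insertions, counting only characters that open a new branch:
  "ggppgwyxyg" → 10 new (g, g, p, p, g, w, y, x, y, g)
  "wypwwpypxyp" → 11 new (w, y, p, w, w, p, y, p, x, y, p)
  "wywwxy" → prefix "wy" already present; 4 new (w, w, x, y)
  "wpxygwpww" → prefix "w" already present; 8 new (p, x, y, g, w, p, w, w)
  "wywywwgxg" → prefix "wyw" already present; 6 new (y, w, w, g, x, g)
  "wywwxxwwyxx" → prefix "wywwx" already present; 6 new (x, w, w, y, x, x)
  "wygppwygp" → prefix "wy" already present; 7 new (g, p, p, w, y, g, p)
  "wygppwyyy" → prefix "wygppwy" already present; 2 new (y, y)
  "wywwxgwpx" → prefix "wywwx" already present; 4 new (g, w, p, x)
  "wyyxypgg" → prefix "wy" already present; 6 new (y, x, y, p, g, g)
  "pyw" → 3 new (p, y, w)
  "wywy" → prefix "wywy" already present; 0 new (none)
  "wyg" → prefix "wyg" already present; 0 new (none)
  "wywyw" → prefix "wywyw" already present; 0 new (none)
  "wx" → prefix "w" already present; 1 new (x)
  "wywywwgxx" → prefix "wywywwgx" already present; 1 new (x)
Total nodes = 10 + 11 + 4 + 8 + 6 + 6 + 7 + 2 + 4 + 6 + 3 + 0 + 0 + 0 + 1 + 1 = 69

69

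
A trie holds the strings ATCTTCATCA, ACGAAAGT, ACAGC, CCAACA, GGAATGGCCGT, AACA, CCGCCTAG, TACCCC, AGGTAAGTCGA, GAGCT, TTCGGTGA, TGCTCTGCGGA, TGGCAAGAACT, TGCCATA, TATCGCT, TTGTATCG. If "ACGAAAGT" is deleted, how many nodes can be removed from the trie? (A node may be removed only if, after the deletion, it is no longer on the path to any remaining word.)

6

After clearing the end-marker at "ACGAAAGT", prune upward until reaching a node still needed by another word.
The suffix "GAAAGT" (6 nodes) is used only by "ACGAAAGT"; the node for "AC" still has the child "A", so pruning stops there.
Nodes removed: 6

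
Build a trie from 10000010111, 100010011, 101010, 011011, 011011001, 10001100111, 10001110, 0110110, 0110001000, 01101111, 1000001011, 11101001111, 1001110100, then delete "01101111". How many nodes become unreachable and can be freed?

A node on "01101111"'s path can go only if nothing else ends at it or branches off below it.
The suffix "11" (2 nodes) is used only by "01101111"; the node for "011011" still has the child "0", so pruning stops there.
Nodes removed: 2

2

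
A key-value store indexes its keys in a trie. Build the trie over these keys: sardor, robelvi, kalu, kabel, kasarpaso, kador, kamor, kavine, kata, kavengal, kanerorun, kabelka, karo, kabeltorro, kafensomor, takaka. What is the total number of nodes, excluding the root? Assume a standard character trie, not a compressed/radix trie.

74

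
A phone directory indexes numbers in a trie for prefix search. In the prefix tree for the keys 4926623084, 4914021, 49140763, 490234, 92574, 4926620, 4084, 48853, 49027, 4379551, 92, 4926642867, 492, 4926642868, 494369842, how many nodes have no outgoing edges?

13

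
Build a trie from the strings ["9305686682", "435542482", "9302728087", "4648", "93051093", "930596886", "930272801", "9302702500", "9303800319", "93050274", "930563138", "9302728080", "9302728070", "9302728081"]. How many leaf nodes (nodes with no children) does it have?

14

A leaf is a node with no children — equivalently, the end of a word that is not a proper prefix of any other stored word.
Those words: "435542482", "4648", "9302702500", "930272801", "9302728070", "9302728080", "9302728081", "9302728087", "9303800319", "93050274", "93051093", "930563138", "9305686682", "930596886"
Leaf count: 14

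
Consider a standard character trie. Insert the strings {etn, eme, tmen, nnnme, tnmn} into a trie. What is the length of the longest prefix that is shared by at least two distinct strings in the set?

Equivalently: take the maximum, over all pairs, of their longest common prefix length.
e.g. "eme" and "etn" share the prefix "e" of length 1; no pair shares a longer one.
Longest shared-prefix length: 1

1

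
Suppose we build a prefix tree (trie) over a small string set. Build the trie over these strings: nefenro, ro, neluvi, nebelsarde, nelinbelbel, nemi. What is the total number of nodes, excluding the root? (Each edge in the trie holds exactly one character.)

Trie structure (* marks end of a word):
(root)
├─ n
│  └─ e
│     ├─ b
│     │  └─ e
│     │     └─ l
│     │        └─ s
│     │           └─ a
│     │              └─ r
│     │                 └─ d
│     │                    └─ e *
│     ├─ f
│     │  └─ e
│     │     └─ n
│     │        └─ r
│     │           └─ o *
│     ├─ l
│     │  ├─ i
│     │  │  └─ n
│     │  │     └─ b
│     │  │        └─ e
│     │  │           └─ l
│     │  │              └─ b
│     │  │                 └─ e
│     │  │                    └─ l *
│     │  └─ u
│     │     └─ v
│     │        └─ i *
│     └─ m
│        └─ i *
└─ r
   └─ o *
Counting every labelled node above: 31.

31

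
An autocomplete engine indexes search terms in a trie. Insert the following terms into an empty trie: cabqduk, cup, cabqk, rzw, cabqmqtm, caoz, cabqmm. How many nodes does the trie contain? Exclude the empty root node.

20

Count nodes per top-level branch (shared prefixes stored once):
  'c'-branch (cabqduk, cabqk, cabqmm, cabqmqtm, caoz, cup): 17 nodes
  'r'-branch (rzw): 3 nodes
Sum: 20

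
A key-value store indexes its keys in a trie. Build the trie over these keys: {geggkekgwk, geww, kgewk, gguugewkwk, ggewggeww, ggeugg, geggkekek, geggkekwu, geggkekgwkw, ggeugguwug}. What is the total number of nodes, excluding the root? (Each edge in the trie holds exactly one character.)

45

Trace insertions, counting only characters that open a new branch:
  "geggkekgwk" → 10 new (g, e, g, g, k, e, k, g, w, k)
  "geww" → prefix "ge" already present; 2 new (w, w)
  "kgewk" → 5 new (k, g, e, w, k)
  "gguugewkwk" → prefix "g" already present; 9 new (g, u, u, g, e, w, k, w, k)
  "ggewggeww" → prefix "gg" already present; 7 new (e, w, g, g, e, w, w)
  "ggeugg" → prefix "gge" already present; 3 new (u, g, g)
  "geggkekek" → prefix "geggkek" already present; 2 new (e, k)
  "geggkekwu" → prefix "geggkek" already present; 2 new (w, u)
  "geggkekgwkw" → prefix "geggkekgwk" already present; 1 new (w)
  "ggeugguwug" → prefix "ggeugg" already present; 4 new (u, w, u, g)
Total nodes = 10 + 2 + 5 + 9 + 7 + 3 + 2 + 2 + 1 + 4 = 45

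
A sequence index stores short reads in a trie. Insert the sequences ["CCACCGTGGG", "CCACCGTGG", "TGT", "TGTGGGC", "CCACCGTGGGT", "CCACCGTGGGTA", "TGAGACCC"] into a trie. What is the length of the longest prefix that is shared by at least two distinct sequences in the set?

Look for the deepest trie node that still has at least two words in its subtree.
e.g. "CCACCGTGGGT" and "CCACCGTGGGTA" share the prefix "CCACCGTGGGT" of length 11; no pair shares a longer one.
Longest shared-prefix length: 11

11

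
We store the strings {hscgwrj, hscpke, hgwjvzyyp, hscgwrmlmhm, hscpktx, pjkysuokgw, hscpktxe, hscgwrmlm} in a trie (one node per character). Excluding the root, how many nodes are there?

For each word, the new-node count is its length minus the longest prefix already in the trie:
  "hscgwrj" → 7 new (h, s, c, g, w, r, j)
  "hscpke" → prefix "hsc" already present; 3 new (p, k, e)
  "hgwjvzyyp" → prefix "h" already present; 8 new (g, w, j, v, z, y, y, p)
  "hscgwrmlmhm" → prefix "hscgwr" already present; 5 new (m, l, m, h, m)
  "hscpktx" → prefix "hscpk" already present; 2 new (t, x)
  "pjkysuokgw" → 10 new (p, j, k, y, s, u, o, k, g, w)
  "hscpktxe" → prefix "hscpktx" already present; 1 new (e)
  "hscgwrmlm" → prefix "hscgwrmlm" already present; 0 new (none)
Total nodes = 7 + 3 + 8 + 5 + 2 + 10 + 1 + 0 = 36

36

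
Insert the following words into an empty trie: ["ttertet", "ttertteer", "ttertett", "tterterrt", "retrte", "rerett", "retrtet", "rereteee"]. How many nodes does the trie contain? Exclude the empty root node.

Insert word by word; a character creates a node only if that edge doesn't already exist:
  "ttertet" → 7 new (t, t, e, r, t, e, t)
  "ttertteer" → prefix "ttert" already present; 4 new (t, e, e, r)
  "ttertett" → prefix "ttertet" already present; 1 new (t)
  "tterterrt" → prefix "tterte" already present; 3 new (r, r, t)
  "retrte" → 6 new (r, e, t, r, t, e)
  "rerett" → prefix "re" already present; 4 new (r, e, t, t)
  "retrtet" → prefix "retrte" already present; 1 new (t)
  "rereteee" → prefix "reret" already present; 3 new (e, e, e)
Total nodes = 7 + 4 + 1 + 3 + 6 + 4 + 1 + 3 = 29

29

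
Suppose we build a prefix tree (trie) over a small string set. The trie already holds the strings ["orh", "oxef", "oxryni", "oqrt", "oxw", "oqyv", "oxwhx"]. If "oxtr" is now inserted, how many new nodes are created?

2

"ox" is already a path in the trie; the remaining "tr" must be added.
Each of the 2 remaining characters creates one node.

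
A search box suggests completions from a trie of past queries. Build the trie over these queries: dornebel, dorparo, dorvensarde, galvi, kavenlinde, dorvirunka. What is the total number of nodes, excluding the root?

41

Trace insertions, counting only characters that open a new branch:
  "dornebel" → 8 new (d, o, r, n, e, b, e, l)
  "dorparo" → prefix "dor" already present; 4 new (p, a, r, o)
  "dorvensarde" → prefix "dor" already present; 8 new (v, e, n, s, a, r, d, e)
  "galvi" → 5 new (g, a, l, v, i)
  "kavenlinde" → 10 new (k, a, v, e, n, l, i, n, d, e)
  "dorvirunka" → prefix "dorv" already present; 6 new (i, r, u, n, k, a)
Total nodes = 8 + 4 + 8 + 5 + 10 + 6 = 41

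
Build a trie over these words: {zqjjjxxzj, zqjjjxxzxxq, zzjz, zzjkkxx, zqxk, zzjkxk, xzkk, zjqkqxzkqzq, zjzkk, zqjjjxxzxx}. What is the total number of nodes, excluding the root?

40

For each word, the new-node count is its length minus the longest prefix already in the trie:
  "zqjjjxxzj" → 9 new (z, q, j, j, j, x, x, z, j)
  "zqjjjxxzxxq" → prefix "zqjjjxxz" already present; 3 new (x, x, q)
  "zzjz" → prefix "z" already present; 3 new (z, j, z)
  "zzjkkxx" → prefix "zzj" already present; 4 new (k, k, x, x)
  "zqxk" → prefix "zq" already present; 2 new (x, k)
  "zzjkxk" → prefix "zzjk" already present; 2 new (x, k)
  "xzkk" → 4 new (x, z, k, k)
  "zjqkqxzkqzq" → prefix "z" already present; 10 new (j, q, k, q, x, z, k, q, z, q)
  "zjzkk" → prefix "zj" already present; 3 new (z, k, k)
  "zqjjjxxzxx" → prefix "zqjjjxxzxx" already present; 0 new (none)
Total nodes = 9 + 3 + 3 + 4 + 2 + 2 + 4 + 10 + 3 + 0 = 40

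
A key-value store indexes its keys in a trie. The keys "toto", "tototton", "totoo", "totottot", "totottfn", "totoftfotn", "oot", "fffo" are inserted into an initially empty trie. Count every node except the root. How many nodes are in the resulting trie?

25

Count nodes per top-level branch (shared prefixes stored once):
  'f'-branch (fffo): 4 nodes
  'o'-branch (oot): 3 nodes
  't'-branch (toto, totoftfotn, totoo, totottfn, tototton, totottot): 18 nodes
Sum: 25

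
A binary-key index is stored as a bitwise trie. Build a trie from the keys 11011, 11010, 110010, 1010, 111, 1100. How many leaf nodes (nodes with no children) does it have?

Leaves are exactly the stored words that no other stored word extends.
Those words: "1010", "110010", "11010", "11011", "111"
Leaf count: 5

5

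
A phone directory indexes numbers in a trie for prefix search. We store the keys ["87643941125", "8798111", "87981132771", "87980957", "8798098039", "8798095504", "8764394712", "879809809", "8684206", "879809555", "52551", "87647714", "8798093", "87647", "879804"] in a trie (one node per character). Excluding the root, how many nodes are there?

54

Trace insertions, counting only characters that open a new branch:
  "87643941125" → 11 new (8, 7, 6, 4, 3, 9, 4, 1, 1, 2, 5)
  "8798111" → prefix "87" already present; 5 new (9, 8, 1, 1, 1)
  "87981132771" → prefix "879811" already present; 5 new (3, 2, 7, 7, 1)
  "87980957" → prefix "8798" already present; 4 new (0, 9, 5, 7)
  "8798098039" → prefix "879809" already present; 4 new (8, 0, 3, 9)
  "8798095504" → prefix "8798095" already present; 3 new (5, 0, 4)
  "8764394712" → prefix "8764394" already present; 3 new (7, 1, 2)
  "879809809" → prefix "87980980" already present; 1 new (9)
  "8684206" → prefix "8" already present; 6 new (6, 8, 4, 2, 0, 6)
  "879809555" → prefix "87980955" already present; 1 new (5)
  "52551" → 5 new (5, 2, 5, 5, 1)
  "87647714" → prefix "8764" already present; 4 new (7, 7, 1, 4)
  "8798093" → prefix "879809" already present; 1 new (3)
  "87647" → prefix "87647" already present; 0 new (none)
  "879804" → prefix "87980" already present; 1 new (4)
Total nodes = 11 + 5 + 5 + 4 + 4 + 3 + 3 + 1 + 6 + 1 + 5 + 4 + 1 + 0 + 1 = 54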